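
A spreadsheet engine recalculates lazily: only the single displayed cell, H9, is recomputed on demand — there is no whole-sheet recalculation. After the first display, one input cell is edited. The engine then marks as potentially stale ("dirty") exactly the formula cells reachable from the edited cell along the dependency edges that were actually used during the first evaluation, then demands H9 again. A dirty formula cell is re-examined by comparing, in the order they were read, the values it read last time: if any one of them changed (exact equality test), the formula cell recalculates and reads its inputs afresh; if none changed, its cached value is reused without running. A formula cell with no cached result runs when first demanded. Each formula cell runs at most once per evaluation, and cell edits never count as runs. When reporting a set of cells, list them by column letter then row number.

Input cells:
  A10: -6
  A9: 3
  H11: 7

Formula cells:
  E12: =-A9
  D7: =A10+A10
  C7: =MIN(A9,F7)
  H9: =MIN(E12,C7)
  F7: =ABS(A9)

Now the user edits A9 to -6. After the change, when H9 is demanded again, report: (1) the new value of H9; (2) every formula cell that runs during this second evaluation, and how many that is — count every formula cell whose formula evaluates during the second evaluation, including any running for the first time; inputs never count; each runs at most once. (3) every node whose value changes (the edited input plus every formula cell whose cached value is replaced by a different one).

New value of H9: -6.
Formula cells that run: C7, E12, F7, H9 — 4 in total.
Values that change: A9, C7, E12, F7, H9.

First evaluation (everything demanded from the output):
  E12 = -(3) = -3
  F7 = ABS(3) = 3
  C7 = MIN(3, 3) = 3
  H9 = MIN(-3, 3) = -3

Propagation after the edit:
  E12: runs — A9 3->-6; result 6.
  F7: runs — A9 3->-6; result 6.
  C7: runs — A9 3->-6; F7 3->6; result -6.
  H9: runs — E12 -3->6; C7 3->-6; result -6.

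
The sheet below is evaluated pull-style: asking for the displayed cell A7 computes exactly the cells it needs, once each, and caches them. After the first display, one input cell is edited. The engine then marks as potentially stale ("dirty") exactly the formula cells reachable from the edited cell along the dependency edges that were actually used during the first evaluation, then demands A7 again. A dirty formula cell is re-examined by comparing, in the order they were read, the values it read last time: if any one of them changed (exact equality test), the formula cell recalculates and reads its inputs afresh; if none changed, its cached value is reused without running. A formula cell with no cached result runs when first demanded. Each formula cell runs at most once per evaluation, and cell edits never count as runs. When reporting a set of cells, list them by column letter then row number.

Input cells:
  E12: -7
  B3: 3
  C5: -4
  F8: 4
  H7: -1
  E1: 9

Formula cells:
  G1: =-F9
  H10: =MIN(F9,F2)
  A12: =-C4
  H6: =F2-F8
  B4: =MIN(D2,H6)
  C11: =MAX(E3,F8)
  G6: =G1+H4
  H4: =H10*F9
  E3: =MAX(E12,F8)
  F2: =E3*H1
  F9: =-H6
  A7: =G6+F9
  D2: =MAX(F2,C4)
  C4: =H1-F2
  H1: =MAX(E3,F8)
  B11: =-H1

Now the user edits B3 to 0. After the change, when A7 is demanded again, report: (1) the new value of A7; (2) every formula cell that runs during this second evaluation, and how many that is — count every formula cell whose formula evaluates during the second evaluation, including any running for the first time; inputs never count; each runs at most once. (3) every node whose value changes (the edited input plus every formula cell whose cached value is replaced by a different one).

Demanding A7 again yields 144.
0 formula cells run: none.
The nodes whose values change: B3.
Note the shortcut — nothing in the graph depends on B3 at all, so no recomputation happens.

First demand of the output computes:
  E3 = MAX(-7, 4) = 4
  H1 = MAX(4, 4) = 4
  F2 = 4 * 4 = 16
  H6 = 16 - 4 = 12
  F9 = -(12) = -12
  G1 = -(-12) = 12
  H10 = MIN(-12, 16) = -12
  H4 = -12 * -12 = 144
  G6 = 12 + 144 = 156
  A7 = 156 + -12 = 144

After the edit, cleaning proceeds:
  no node depends on B3 at all; the second demand re-runs nothing.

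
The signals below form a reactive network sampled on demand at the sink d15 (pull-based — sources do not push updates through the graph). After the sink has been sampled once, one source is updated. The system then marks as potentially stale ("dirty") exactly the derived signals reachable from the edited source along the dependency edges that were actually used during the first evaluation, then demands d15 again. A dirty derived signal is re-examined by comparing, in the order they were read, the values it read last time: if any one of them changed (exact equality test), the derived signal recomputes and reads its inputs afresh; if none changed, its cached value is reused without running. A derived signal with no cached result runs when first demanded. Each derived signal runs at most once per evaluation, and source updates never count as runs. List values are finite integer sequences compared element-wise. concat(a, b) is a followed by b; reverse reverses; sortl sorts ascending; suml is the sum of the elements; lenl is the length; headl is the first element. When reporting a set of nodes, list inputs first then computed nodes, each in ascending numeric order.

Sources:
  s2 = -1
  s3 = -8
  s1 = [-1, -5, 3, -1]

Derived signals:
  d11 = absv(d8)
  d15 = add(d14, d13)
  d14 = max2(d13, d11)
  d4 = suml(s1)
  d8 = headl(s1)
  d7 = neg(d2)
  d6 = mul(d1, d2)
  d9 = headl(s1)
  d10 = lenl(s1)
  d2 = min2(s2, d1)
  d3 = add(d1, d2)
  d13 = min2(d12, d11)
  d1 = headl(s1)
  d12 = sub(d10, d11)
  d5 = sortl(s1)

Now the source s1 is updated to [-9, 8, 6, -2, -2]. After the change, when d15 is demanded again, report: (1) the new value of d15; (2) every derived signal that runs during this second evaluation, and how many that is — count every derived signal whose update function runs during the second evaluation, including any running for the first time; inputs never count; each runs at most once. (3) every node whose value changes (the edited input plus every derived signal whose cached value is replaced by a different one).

d15 now evaluates to 5.
Run set: d8, d10, d11, d12, d13, d14, d15 (7 run).
Changed values: s1, d8, d10, d11, d12, d13, d14, d15.

Initial pass — values computed on the first demand:
  d8 = headl([-1, -5, 3, -1]) = -1
  d10 = lenl([-1, -5, 3, -1]) = 4
  d11 = absv(-1) = 1
  d12 = sub(4, 1) = 3
  d13 = min2(3, 1) = 1
  d14 = max2(1, 1) = 1
  d15 = add(1, 1) = 2

Second demand — change propagation:
  d8: re-runs because s1 [-1, -5, 3, -1]->[-9, 8, 6, -2, -2]; new result -9.
  d10: re-runs because s1 [-1, -5, 3, -1]->[-9, 8, 6, -2, -2]; new result 5.
  d11: re-runs because d8 -1->-9; new result 9.
  d12: re-runs because d10 4->5; d11 1->9; new result -4.
  d13: re-runs because d12 3->-4; d11 1->9; new result -4.
  d14: re-runs because d13 1->-4; d11 1->9; new result 9.
  d15: re-runs because d14 1->9; d13 1->-4; new result 5.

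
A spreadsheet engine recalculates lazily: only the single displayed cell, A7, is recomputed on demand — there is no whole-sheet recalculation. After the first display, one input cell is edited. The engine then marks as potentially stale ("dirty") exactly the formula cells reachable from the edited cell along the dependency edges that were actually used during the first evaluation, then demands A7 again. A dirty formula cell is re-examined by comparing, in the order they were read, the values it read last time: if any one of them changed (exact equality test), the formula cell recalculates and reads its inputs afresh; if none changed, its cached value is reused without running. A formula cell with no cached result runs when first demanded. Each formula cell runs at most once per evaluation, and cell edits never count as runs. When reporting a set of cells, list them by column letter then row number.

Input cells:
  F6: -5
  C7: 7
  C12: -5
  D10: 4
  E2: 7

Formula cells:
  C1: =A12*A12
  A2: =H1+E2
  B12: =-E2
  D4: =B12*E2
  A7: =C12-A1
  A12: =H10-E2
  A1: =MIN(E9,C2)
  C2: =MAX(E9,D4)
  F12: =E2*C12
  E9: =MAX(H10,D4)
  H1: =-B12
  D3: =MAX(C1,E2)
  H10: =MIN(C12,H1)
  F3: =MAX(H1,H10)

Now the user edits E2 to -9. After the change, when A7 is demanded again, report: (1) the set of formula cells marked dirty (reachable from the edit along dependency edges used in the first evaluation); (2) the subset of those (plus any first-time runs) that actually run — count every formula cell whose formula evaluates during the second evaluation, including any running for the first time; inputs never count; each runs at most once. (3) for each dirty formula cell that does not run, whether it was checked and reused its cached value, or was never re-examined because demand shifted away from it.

Marked dirty: A1, A7, B12, C2, D4, E9, H1, H10.
Formula cells that run: A1, A7, B12, C2, D4, E9, H1, H10 — 8 in total.
Every dirty formula cell ran.

First evaluation (everything demanded from the output):
  B12 = -(7) = -7
  D4 = -7 * 7 = -49
  H1 = -(-7) = 7
  H10 = MIN(-5, 7) = -5
  E9 = MAX(-5, -49) = -5
  C2 = MAX(-5, -49) = -5
  A1 = MIN(-5, -5) = -5
  A7 = -5 - -5 = 0

Propagation after the edit:
  B12: runs — E2 7->-9; result 9.
  D4: runs — B12 -7->9; E2 7->-9; result -81.
  H1: runs — B12 -7->9; result -9.
  H10: runs — H1 7->-9; result -9.
  E9: runs — H10 -5->-9; D4 -49->-81; result -9.
  C2: runs — E9 -5->-9; D4 -49->-81; result -9.
  A1: runs — E9 -5->-9; C2 -5->-9; result -9.
  A7: runs — A1 -5->-9; result 4.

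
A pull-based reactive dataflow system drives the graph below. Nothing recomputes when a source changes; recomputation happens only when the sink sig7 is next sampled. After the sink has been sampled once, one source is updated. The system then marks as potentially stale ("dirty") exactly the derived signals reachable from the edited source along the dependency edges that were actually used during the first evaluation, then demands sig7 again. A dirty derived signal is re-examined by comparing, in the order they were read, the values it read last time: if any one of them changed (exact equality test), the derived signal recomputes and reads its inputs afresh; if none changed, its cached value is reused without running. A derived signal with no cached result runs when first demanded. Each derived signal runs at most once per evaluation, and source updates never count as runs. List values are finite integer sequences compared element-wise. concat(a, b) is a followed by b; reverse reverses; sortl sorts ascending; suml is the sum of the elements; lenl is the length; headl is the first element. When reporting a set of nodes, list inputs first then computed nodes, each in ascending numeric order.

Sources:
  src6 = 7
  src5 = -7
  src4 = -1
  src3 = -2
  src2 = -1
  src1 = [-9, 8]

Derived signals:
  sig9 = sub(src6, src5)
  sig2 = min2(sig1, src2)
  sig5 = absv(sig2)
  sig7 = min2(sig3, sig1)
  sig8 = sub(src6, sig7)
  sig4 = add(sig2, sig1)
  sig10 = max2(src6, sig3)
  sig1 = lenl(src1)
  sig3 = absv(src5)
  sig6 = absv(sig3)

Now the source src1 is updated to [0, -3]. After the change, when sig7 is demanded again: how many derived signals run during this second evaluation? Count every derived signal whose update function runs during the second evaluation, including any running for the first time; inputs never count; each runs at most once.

First evaluation (everything demanded from the output):
  sig1 = lenl([-9, 8]) = 2
  sig3 = absv(-7) = 7
  sig7 = min2(7, 2) = 2

Propagation after the edit:
  sig1: runs — src1 [-9, 8]->[0, -3]; result 2 (same value as before).
  sig7: checked — values it read are unchanged (sig3 unchanged, sig1 unchanged); reused cached 2 without running.

Key observation: the change is absorbed at sig1 — it re-runs but produces the same value, and the output's value is unchanged.

Derived signals that run: sig1 — 1 in total.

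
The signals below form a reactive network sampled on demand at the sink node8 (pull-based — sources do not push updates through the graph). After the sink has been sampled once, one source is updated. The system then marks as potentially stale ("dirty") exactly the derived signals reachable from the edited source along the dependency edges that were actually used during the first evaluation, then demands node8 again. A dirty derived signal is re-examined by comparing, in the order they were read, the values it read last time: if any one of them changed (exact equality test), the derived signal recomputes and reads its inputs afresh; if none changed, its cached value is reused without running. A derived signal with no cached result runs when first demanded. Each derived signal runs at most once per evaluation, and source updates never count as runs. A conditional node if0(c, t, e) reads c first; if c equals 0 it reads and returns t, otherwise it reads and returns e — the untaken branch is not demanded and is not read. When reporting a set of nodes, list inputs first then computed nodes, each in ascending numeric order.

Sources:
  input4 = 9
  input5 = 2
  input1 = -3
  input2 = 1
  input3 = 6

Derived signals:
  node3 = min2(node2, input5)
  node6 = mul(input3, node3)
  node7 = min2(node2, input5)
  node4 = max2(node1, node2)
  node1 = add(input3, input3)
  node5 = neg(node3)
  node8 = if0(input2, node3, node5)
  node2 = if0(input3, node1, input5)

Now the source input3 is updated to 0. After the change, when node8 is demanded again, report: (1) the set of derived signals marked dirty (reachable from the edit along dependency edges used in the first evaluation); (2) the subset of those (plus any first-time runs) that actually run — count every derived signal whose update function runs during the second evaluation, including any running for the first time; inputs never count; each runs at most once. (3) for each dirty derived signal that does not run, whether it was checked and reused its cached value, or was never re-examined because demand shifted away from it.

Dirty set: node2, node3, node5, node8.
Run set: node1, node2, node3, node5, node8 (5 run).
All dirty derived signals ended up running.
The important point: the flipped condition pulls in fresh nodes; node1 runs for the first time.

Initial pass — values computed on the first demand:
  node2 = if0(input3=6 -> else branch input5) = 2
  node3 = min2(2, 2) = 2
  node5 = neg(2) = -2
  node8 = if0(input2=1 -> else branch node5) = -2

Second demand — change propagation:
  node1: newly demanded (no cache) — executes and yields 0.
  node2: re-runs because input3 6->0; new result 0.
  node3: re-runs because node2 2->0; new result 0.
  node5: re-runs because node3 2->0; new result 0.
  node8: re-runs because node5 -2->0; new result 0.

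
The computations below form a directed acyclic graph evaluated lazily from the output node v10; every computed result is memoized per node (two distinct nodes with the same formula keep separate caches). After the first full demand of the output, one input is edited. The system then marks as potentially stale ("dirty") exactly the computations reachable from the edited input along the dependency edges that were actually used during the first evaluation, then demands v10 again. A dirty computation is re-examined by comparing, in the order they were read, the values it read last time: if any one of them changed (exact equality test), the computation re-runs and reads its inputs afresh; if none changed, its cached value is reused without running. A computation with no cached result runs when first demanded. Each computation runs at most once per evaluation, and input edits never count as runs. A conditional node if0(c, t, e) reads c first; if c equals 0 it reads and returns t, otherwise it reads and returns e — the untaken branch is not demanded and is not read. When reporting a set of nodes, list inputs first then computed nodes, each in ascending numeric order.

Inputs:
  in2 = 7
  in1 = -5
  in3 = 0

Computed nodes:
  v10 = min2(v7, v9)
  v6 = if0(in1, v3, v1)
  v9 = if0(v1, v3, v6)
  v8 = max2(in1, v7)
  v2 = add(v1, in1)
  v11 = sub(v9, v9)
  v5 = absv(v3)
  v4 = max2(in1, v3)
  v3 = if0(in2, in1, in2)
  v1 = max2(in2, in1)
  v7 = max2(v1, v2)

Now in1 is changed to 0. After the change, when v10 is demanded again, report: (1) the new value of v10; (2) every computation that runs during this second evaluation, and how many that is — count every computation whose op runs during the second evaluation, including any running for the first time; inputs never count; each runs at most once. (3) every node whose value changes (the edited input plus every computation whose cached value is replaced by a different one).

Demanding v10 again yields 7.
5 computations run: v1, v2, v3, v6, v7.
The nodes whose values change: in1, v2.
Note the branch switch — v3 had no cache and runs now for the first time.

First demand of the output computes:
  v1 = max2(7, -5) = 7
  v2 = add(7, -5) = 2
  v6 = if0(in1=-5 -> else branch v1) = 7
  v7 = max2(7, 2) = 7
  v9 = if0(v1=7 -> else branch v6) = 7
  v10 = min2(7, 7) = 7

After the edit, cleaning proceeds:
  v1: a read changed (in1 -5->0) — executes, giving 7 — identical to its old value.
  v2: a read changed (in1 -5->0) — executes, giving 7.
  v3: had never run; runs now, result 7.
  v6: a read changed (in1 -5->0) — executes, giving 7 — identical to its old value.
  v7: a read changed (v2 2->7) — executes, giving 7 — identical to its old value.
  v9: dirty, but its reads are unchanged (v1 unchanged, v6 unchanged); cached 7 stands.
  v10: dirty, but its reads are unchanged (v7 unchanged, v9 unchanged); cached 7 stands.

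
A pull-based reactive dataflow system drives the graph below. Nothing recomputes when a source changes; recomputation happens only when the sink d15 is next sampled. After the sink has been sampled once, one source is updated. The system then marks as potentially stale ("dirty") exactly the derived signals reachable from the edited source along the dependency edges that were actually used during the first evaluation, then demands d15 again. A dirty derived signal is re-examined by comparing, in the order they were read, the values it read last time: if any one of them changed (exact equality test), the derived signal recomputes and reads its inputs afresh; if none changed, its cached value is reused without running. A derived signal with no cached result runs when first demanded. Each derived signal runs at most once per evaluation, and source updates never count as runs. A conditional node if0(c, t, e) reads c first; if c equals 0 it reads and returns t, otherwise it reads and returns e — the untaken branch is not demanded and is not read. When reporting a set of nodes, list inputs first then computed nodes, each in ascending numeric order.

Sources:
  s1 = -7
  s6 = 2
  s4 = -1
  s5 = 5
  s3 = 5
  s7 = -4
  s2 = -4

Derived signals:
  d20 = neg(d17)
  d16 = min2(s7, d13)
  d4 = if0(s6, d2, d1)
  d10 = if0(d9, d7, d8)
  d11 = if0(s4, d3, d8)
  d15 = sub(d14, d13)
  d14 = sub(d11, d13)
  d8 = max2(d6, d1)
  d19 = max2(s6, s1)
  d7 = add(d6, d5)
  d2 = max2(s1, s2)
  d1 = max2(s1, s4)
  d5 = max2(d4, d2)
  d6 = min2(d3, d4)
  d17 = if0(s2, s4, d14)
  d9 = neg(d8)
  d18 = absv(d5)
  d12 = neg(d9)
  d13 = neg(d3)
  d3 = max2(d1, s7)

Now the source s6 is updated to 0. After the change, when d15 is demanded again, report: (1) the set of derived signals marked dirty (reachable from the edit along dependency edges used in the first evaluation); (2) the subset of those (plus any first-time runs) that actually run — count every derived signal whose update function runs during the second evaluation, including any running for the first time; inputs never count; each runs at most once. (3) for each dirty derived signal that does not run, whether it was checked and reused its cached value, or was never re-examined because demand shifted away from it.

Marked dirty: d4, d6, d8, d11, d14, d15.
Derived signals that run: d2, d4, d6, d8 — 4 in total.
Checked but reused from cache: d11, d14, d15.
Key observation: a condition flipped, so demand reaches new nodes — d2 runs for the first time.

First evaluation (everything demanded from the output):
  d1 = max2(-7, -1) = -1
  d3 = max2(-1, -4) = -1
  d4 = if0(s6=2 -> else branch d1) = -1
  d6 = min2(-1, -1) = -1
  d8 = max2(-1, -1) = -1
  d11 = if0(s4=-1 -> else branch d8) = -1
  d13 = neg(-1) = 1
  d14 = sub(-1, 1) = -2
  d15 = sub(-2, 1) = -3

Propagation after the edit:
  d2: demanded for the first time — runs, produces -4.
  d4: runs — s6 2->0; result -4.
  d6: runs — d4 -1->-4; result -4.
  d8: runs — d6 -1->-4; result -1 (same value as before).
  d11: checked — values it read are unchanged (s4 unchanged, d8 unchanged); reused cached -1 without running.
  d14: checked — values it read are unchanged (d11 unchanged, d13 unchanged); reused cached -2 without running.
  d15: checked — values it read are unchanged (d14 unchanged, d13 unchanged); reused cached -3 without running.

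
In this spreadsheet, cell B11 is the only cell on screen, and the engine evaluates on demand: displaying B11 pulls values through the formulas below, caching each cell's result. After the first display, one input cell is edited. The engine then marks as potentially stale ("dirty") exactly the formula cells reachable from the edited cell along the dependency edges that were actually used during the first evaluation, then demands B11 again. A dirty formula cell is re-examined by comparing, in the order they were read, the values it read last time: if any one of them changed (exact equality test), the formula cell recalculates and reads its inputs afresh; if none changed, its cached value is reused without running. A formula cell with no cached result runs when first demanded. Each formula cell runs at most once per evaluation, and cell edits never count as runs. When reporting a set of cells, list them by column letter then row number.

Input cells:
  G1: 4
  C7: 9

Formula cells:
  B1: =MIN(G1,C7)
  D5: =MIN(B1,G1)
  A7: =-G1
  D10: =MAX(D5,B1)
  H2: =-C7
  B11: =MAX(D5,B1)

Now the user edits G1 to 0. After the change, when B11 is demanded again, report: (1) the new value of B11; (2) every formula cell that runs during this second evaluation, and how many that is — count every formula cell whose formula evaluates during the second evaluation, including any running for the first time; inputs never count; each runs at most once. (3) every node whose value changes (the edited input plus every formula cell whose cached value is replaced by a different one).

B11 now evaluates to 0.
Run set: B1, B11, D5 (3 run).
Changed values: B1, B11, D5, G1.

Initial pass — values computed on the first demand:
  B1 = MIN(4, 9) = 4
  D5 = MIN(4, 4) = 4
  B11 = MAX(4, 4) = 4

Second demand — change propagation:
  B1: re-runs because G1 4->0; new result 0.
  D5: re-runs because B1 4->0; G1 4->0; new result 0.
  B11: re-runs because D5 4->0; B1 4->0; new result 0.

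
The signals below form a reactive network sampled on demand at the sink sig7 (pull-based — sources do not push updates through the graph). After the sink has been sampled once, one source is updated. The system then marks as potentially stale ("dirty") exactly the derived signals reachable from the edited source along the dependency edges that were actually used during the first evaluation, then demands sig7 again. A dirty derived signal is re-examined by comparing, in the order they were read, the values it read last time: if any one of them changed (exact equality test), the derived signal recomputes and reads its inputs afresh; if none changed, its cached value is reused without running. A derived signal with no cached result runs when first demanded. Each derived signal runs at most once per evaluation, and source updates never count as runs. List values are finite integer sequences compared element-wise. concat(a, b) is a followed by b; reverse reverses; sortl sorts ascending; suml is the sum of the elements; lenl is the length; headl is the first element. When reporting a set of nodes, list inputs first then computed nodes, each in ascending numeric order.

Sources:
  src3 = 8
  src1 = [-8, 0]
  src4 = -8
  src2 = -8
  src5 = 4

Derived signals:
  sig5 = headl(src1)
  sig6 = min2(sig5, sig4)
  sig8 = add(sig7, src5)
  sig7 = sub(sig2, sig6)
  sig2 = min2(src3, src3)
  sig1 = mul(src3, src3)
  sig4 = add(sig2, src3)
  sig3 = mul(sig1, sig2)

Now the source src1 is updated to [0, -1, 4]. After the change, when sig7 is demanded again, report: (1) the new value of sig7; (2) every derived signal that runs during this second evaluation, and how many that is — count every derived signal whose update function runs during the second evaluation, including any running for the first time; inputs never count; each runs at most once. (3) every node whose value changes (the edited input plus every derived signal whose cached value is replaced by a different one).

Initial pass — values computed on the first demand:
  sig2 = min2(8, 8) = 8
  sig4 = add(8, 8) = 16
  sig5 = headl([-8, 0]) = -8
  sig6 = min2(-8, 16) = -8
  sig7 = sub(8, -8) = 16

Second demand — change propagation:
  sig5: re-runs because src1 [-8, 0]->[0, -1, 4]; new result 0.
  sig6: re-runs because sig5 -8->0; new result 0.
  sig7: re-runs because sig6 -8->0; new result 8.

sig7 now evaluates to 8.
Run set: sig5, sig6, sig7 (3 run).
Changed values: src1, sig5, sig6, sig7.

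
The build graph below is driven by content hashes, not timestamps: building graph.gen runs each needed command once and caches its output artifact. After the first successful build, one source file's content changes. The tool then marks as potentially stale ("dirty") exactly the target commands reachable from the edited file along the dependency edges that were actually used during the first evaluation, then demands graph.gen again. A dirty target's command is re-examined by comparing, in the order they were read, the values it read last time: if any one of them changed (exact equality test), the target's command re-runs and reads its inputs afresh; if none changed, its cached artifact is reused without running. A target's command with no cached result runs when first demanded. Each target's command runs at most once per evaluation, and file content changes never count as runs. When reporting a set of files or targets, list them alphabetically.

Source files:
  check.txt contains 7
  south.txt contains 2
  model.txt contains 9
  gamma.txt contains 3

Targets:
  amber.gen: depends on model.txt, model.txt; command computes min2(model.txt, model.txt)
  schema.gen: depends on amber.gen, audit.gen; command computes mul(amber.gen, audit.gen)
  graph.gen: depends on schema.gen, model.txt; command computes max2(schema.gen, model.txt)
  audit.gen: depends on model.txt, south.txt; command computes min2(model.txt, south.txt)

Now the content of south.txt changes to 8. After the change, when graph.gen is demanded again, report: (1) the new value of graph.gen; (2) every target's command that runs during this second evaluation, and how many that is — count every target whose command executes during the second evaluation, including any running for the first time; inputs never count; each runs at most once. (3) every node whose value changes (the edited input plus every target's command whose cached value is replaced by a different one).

Initial pass — values computed on the first demand:
  amber.gen = min2(9, 9) = 9
  audit.gen = min2(9, 2) = 2
  schema.gen = mul(9, 2) = 18
  graph.gen = max2(18, 9) = 18

Second demand — change propagation:
  audit.gen: re-runs because south.txt 2->8; new result 8.
  schema.gen: re-runs because audit.gen 2->8; new result 72.
  graph.gen: re-runs because schema.gen 18->72; new result 72.

graph.gen now evaluates to 72.
Run set: audit.gen, graph.gen, schema.gen (3 run).
Changed values: audit.gen, graph.gen, schema.gen, south.txt.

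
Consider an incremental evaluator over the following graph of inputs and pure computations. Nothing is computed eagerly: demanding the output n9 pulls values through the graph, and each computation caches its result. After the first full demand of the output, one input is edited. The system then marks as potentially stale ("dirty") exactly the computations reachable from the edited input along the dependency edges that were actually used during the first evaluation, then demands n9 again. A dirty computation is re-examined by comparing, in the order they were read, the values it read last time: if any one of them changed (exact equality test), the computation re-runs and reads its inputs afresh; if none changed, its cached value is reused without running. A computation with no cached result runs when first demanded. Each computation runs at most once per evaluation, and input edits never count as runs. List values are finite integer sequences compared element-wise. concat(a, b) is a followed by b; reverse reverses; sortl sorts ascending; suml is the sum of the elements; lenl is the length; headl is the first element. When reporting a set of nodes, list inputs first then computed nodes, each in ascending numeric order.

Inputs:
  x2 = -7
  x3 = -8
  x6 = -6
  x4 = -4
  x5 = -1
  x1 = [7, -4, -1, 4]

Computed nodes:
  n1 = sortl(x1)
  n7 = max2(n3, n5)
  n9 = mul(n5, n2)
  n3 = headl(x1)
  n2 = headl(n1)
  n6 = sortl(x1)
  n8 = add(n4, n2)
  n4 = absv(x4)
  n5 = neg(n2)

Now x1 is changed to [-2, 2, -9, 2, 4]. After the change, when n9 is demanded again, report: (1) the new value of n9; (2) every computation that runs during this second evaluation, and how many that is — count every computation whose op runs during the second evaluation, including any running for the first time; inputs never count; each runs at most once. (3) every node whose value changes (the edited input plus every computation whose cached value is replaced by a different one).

Initial pass — values computed on the first demand:
  n1 = sortl([7, -4, -1, 4]) = [-4, -1, 4, 7]
  n2 = headl([-4, -1, 4, 7]) = -4
  n5 = neg(-4) = 4
  n9 = mul(4, -4) = -16

Second demand — change propagation:
  n1: re-runs because x1 [7, -4, -1, 4]->[-2, 2, -9, 2, 4]; new result [-9, -2, 2, 2, 4].
  n2: re-runs because n1 [-4, -1, 4, 7]->[-9, -2, 2, 2, 4]; new result -9.
  n5: re-runs because n2 -4->-9; new result 9.
  n9: re-runs because n5 4->9; n2 -4->-9; new result -81.

n9 now evaluates to -81.
Run set: n1, n2, n5, n9 (4 run).
Changed values: x1, n1, n2, n5, n9.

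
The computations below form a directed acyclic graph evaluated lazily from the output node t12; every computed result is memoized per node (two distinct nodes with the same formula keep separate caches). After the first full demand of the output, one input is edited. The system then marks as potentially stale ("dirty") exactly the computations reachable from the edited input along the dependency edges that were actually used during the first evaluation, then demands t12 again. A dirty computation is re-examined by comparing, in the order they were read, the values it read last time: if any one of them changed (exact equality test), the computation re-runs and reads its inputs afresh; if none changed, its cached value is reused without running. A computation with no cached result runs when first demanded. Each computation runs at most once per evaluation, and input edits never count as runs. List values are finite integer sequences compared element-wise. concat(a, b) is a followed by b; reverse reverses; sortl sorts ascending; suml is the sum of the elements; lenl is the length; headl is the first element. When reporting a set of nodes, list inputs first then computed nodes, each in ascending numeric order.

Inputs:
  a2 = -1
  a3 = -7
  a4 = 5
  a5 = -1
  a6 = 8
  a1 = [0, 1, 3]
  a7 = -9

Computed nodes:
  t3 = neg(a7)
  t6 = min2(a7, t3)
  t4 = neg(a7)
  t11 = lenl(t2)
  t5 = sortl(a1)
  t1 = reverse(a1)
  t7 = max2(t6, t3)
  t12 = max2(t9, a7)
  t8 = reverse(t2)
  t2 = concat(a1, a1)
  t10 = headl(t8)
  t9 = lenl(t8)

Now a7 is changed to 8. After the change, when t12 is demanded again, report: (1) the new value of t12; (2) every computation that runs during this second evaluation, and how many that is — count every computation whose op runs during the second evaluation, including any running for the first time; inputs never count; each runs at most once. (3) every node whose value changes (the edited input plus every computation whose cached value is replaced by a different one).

First demand of the output computes:
  t2 = concat([0, 1, 3], [0, 1, 3]) = [0, 1, 3, 0, 1, 3]
  t8 = reverse([0, 1, 3, 0, 1, 3]) = [3, 1, 0, 3, 1, 0]
  t9 = lenl([3, 1, 0, 3, 1, 0]) = 6
  t12 = max2(6, -9) = 6

After the edit, cleaning proceeds:
  t12: a read changed (a7 -9->8) — executes, giving 8.

Demanding t12 again yields 8.
1 computations run: t12.
The nodes whose values change: a7, t12.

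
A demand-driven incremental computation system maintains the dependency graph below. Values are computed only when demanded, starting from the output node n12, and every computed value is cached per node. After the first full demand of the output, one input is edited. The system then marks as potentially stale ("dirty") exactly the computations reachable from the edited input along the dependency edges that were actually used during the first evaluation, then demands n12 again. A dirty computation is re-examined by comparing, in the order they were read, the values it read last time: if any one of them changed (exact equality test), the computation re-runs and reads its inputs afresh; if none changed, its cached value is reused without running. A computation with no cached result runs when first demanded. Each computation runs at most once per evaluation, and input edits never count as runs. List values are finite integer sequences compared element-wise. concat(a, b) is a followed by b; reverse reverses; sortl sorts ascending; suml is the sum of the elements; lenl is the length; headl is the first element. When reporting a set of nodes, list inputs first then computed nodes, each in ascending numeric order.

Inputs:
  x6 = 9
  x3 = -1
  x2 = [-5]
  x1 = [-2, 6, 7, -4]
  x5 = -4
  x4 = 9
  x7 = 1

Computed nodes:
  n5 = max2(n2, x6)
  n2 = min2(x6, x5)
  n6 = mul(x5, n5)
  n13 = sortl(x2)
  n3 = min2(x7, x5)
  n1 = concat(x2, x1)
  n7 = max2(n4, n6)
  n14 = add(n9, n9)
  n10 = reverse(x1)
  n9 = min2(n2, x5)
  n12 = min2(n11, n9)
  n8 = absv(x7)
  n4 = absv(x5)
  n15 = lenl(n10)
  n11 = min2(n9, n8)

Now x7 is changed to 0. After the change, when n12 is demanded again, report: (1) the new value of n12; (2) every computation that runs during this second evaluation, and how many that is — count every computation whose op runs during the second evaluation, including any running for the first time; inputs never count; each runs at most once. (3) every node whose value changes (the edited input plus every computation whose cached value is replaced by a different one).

New value of n12: -4.
Computations that run: n8, n11 — 2 in total.
Values that change: x7, n8.
Key observation: the change is absorbed at n11 — it re-runs but produces the same value, and the output's value is unchanged.

First evaluation (everything demanded from the output):
  n2 = min2(9, -4) = -4
  n8 = absv(1) = 1
  n9 = min2(-4, -4) = -4
  n11 = min2(-4, 1) = -4
  n12 = min2(-4, -4) = -4

Propagation after the edit:
  n8: runs — x7 1->0; result 0.
  n11: runs — n8 1->0; result -4 (same value as before).
  n12: checked — values it read are unchanged (n11 unchanged, n9 unchanged); reused cached -4 without running.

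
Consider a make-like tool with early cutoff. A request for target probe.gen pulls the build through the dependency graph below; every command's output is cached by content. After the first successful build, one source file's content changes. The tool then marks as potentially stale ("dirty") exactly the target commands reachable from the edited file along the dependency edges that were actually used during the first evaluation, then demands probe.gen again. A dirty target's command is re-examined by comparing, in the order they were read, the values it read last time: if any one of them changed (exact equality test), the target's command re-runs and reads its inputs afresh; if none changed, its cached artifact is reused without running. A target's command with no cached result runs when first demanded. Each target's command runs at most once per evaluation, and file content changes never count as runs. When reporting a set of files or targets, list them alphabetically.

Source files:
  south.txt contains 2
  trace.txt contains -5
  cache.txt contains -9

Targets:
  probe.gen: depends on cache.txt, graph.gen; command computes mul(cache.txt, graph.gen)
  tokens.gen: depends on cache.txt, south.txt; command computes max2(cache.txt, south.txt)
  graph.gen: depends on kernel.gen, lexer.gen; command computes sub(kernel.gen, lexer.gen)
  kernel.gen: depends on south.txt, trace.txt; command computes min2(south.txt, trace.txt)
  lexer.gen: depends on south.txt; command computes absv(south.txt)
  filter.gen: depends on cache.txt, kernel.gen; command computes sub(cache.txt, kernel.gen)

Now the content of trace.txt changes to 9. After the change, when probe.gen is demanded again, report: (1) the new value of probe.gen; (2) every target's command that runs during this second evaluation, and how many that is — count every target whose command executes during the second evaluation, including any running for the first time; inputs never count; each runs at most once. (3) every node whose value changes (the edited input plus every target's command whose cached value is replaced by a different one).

First demand of the output computes:
  kernel.gen = min2(2, -5) = -5
  lexer.gen = absv(2) = 2
  graph.gen = sub(-5, 2) = -7
  probe.gen = mul(-9, -7) = 63

After the edit, cleaning proceeds:
  kernel.gen: a read changed (trace.txt -5->9) — executes, giving 2.
  graph.gen: a read changed (kernel.gen -5->2) — executes, giving 0.
  probe.gen: a read changed (graph.gen -7->0) — executes, giving 0.

Demanding probe.gen again yields 0.
3 target commands run: graph.gen, kernel.gen, probe.gen.
The nodes whose values change: graph.gen, kernel.gen, probe.gen, trace.txt.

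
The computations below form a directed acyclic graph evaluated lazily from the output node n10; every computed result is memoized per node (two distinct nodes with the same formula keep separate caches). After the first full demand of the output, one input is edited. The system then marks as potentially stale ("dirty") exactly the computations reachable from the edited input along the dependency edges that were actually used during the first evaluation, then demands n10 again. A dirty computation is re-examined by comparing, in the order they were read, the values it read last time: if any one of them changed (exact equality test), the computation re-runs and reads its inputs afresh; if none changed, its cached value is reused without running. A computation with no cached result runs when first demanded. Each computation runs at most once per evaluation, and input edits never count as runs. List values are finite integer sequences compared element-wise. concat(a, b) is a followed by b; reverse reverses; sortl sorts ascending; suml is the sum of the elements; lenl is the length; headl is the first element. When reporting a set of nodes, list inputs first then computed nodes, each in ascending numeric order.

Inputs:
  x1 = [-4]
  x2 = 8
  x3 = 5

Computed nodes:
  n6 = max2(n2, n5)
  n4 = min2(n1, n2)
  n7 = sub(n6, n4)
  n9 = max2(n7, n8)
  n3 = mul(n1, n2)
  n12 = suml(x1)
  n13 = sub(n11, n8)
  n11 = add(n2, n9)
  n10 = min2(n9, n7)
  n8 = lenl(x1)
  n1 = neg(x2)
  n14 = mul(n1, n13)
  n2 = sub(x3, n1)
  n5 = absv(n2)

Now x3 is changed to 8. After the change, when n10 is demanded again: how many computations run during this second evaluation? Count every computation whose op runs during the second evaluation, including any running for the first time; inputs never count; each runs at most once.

First demand of the output computes:
  n1 = neg(8) = -8
  n2 = sub(5, -8) = 13
  n4 = min2(-8, 13) = -8
  n5 = absv(13) = 13
  n6 = max2(13, 13) = 13
  n7 = sub(13, -8) = 21
  n8 = lenl([-4]) = 1
  n9 = max2(21, 1) = 21
  n10 = min2(21, 21) = 21

After the edit, cleaning proceeds:
  n2: a read changed (x3 5->8) — executes, giving 16.
  n4: a read changed (n2 13->16) — executes, giving -8 — identical to its old value.
  n5: a read changed (n2 13->16) — executes, giving 16.
  n6: a read changed (n2 13->16; n5 13->16) — executes, giving 16.
  n7: a read changed (n6 13->16) — executes, giving 24.
  n9: a read changed (n7 21->24) — executes, giving 24.
  n10: a read changed (n9 21->24; n7 21->24) — executes, giving 24.

7 computations run: n2, n4, n5, n6, n7, n9, n10.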